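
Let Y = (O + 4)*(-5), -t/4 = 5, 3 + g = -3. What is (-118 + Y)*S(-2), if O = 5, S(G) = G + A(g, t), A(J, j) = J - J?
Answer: 326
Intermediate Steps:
g = -6 (g = -3 - 3 = -6)
t = -20 (t = -4*5 = -20)
A(J, j) = 0
S(G) = G (S(G) = G + 0 = G)
Y = -45 (Y = (5 + 4)*(-5) = 9*(-5) = -45)
(-118 + Y)*S(-2) = (-118 - 45)*(-2) = -163*(-2) = 326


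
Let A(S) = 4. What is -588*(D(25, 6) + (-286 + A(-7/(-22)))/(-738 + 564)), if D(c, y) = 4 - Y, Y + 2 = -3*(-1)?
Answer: -78792/29 ≈ -2717.0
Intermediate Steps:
Y = 1 (Y = -2 - 3*(-1) = -2 + 3 = 1)
D(c, y) = 3 (D(c, y) = 4 - 1*1 = 4 - 1 = 3)
-588*(D(25, 6) + (-286 + A(-7/(-22)))/(-738 + 564)) = -588*(3 + (-286 + 4)/(-738 + 564)) = -588*(3 - 282/(-174)) = -588*(3 - 282*(-1/174)) = -588*(3 + 47/29) = -588*134/29 = -78792/29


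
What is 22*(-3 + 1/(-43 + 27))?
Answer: -539/8 ≈ -67.375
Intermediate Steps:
22*(-3 + 1/(-43 + 27)) = 22*(-3 + 1/(-16)) = 22*(-3 - 1/16) = 22*(-49/16) = -539/8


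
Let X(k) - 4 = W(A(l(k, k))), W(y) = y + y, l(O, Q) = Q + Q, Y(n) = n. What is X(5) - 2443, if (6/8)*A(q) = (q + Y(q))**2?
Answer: -4117/3 ≈ -1372.3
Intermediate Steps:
l(O, Q) = 2*Q
A(q) = 16*q**2/3 (A(q) = 4*(q + q)**2/3 = 4*(2*q)**2/3 = 4*(4*q**2)/3 = 16*q**2/3)
W(y) = 2*y
X(k) = 4 + 128*k**2/3 (X(k) = 4 + 2*(16*(2*k)**2/3) = 4 + 2*(16*(4*k**2)/3) = 4 + 2*(64*k**2/3) = 4 + 128*k**2/3)
X(5) - 2443 = (4 + (128/3)*5**2) - 2443 = (4 + (128/3)*25) - 2443 = (4 + 3200/3) - 2443 = 3212/3 - 2443 = -4117/3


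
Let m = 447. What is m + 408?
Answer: 855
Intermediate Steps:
m + 408 = 447 + 408 = 855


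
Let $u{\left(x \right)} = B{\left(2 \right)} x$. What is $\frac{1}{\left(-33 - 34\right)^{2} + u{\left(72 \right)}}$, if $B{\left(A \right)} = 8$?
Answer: $\frac{1}{5065} \approx 0.00019743$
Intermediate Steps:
$u{\left(x \right)} = 8 x$
$\frac{1}{\left(-33 - 34\right)^{2} + u{\left(72 \right)}} = \frac{1}{\left(-33 - 34\right)^{2} + 8 \cdot 72} = \frac{1}{\left(-67\right)^{2} + 576} = \frac{1}{4489 + 576} = \frac{1}{5065}$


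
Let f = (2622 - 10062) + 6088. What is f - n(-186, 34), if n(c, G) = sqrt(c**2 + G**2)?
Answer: -1352 - 2*sqrt(8938) ≈ -1541.1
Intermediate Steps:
n(c, G) = sqrt(G**2 + c**2)
f = -1352 (f = -7440 + 6088 = -1352)
f - n(-186, 34) = -1352 - sqrt(34**2 + (-186)**2) = -1352 - sqrt(1156 + 34596) = -1352 - sqrt(35752) = -1352 - 2*sqrt(8938)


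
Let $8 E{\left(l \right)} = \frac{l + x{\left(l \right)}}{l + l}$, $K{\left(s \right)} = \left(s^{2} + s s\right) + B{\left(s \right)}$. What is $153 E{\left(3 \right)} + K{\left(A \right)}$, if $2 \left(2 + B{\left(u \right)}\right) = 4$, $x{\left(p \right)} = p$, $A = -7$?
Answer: $\frac{937}{8} \approx 117.13$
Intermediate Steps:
$B{\left(u \right)} = 0$ ($B{\left(u \right)} = -2 + \frac{1}{2} \cdot 4 = -2 + 2 = 0$)
$K{\left(s \right)} = 2 s^{2}$ ($K{\left(s \right)} = \left(s^{2} + s s\right) + 0 = \left(s^{2} + s^{2}\right) + 0 = 2 s^{2} + 0 = 2 s^{2}$)
$E{\left(l \right)} = \frac{1}{8}$ ($E{\left(l \right)} = \frac{\left(l + l\right) \frac{1}{l + l}}{8} = \frac{2 l \frac{1}{2 l}}{8} = \frac{1}{8} \cdot 1 = \frac{1}{8}$)
$153 E{\left(3 \right)} + K{\left(A \right)} = 153 \cdot \frac{1}{8} + 2 \left(-7\right)^{2} = \frac{153}{8} + 2 \cdot 49 = \frac{153}{8} + 98 = \frac{937}{8}$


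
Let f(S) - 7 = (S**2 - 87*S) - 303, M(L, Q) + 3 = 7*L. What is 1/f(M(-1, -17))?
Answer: 1/674 ≈ 0.0014837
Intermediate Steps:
M(L, Q) = -3 + 7*L
f(S) = -296 + S**2 - 87*S (f(S) = 7 + ((S**2 - 87*S) - 303) = 7 + (-303 + S**2 - 87*S) = -296 + S**2 - 87*S)
1/f(M(-1, -17)) = 1/(-296 + (-3 + 7*(-1))**2 - 87*(-3 + 7*(-1))) = 1/(-296 + (-3 - 7)**2 - 87*(-3 - 7)) = 1/(-296 + (-10)**2 - 87*(-10)) = 1/(-296 + 100 + 870) = 1/674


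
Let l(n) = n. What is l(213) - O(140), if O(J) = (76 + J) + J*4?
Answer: -563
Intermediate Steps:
O(J) = 76 + 5*J (O(J) = (76 + J) + 4*J = 76 + 5*J)
l(213) - O(140) = 213 - (76 + 5*140) = 213 - (76 + 700) = 213 - 1*776 = 213 - 776 = -563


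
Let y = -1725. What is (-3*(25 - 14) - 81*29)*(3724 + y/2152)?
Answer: -9542676693/1076 ≈ -8.8687e+6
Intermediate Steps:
(-3*(25 - 14) - 81*29)*(3724 + y/2152) = (-3*(25 - 14) - 81*29)*(3724 - 1725/2152) = (-3*11 - 2349)*(3724 - 1725*1/2152) = (-33 - 2349)*(3724 - 1725/2152) = -2382*8012323/2152 = -9542676693/1076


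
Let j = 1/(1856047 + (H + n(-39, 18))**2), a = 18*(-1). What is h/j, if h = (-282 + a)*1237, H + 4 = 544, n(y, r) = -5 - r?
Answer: -787969989600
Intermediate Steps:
a = -18
H = 540 (H = -4 + 544 = 540)
h = -371100 (h = (-282 - 18)*1237 = -300*1237 = -371100)
j = 1/2123336 (j = 1/(1856047 + (540 + (-5 - 1*18))**2) = 1/(1856047 + (540 + (-5 - 18))**2) = 1/(1856047 + (540 - 23)**2) = 1/(1856047 + 517**2) = 1/(1856047 + 267289) = 1/2123336 ≈ 4.7096e-7)
h/j = -371100/1/2123336 = -371100*2123336 = -787969989600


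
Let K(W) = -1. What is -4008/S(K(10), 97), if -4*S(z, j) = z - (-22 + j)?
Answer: -4008/19 ≈ -210.95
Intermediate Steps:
S(z, j) = -11/2 - z/4 + j/4 (S(z, j) = -(z - (-22 + j))/4 = -(z + (22 - j))/4 = -(22 + z - j)/4 = -11/2 - z/4 + j/4)
-4008/S(K(10), 97) = -4008/(-11/2 - ¼*(-1) + (¼)*97) = -4008/(-11/2 + ¼ + 97/4) = -4008/19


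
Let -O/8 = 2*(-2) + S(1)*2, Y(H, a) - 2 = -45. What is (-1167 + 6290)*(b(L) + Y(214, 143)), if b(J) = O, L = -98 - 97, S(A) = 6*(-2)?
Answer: 927263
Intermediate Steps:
Y(H, a) = -43 (Y(H, a) = 2 - 45 = -43)
S(A) = -12
L = -195
O = 224 (O = -8*(2*(-2) - 12*2) = -8*(-4 - 24) = -8*(-28) = 224)
b(J) = 224
(-1167 + 6290)*(b(L) + Y(214, 143)) = (-1167 + 6290)*(224 - 43) = 5123*181 = 927263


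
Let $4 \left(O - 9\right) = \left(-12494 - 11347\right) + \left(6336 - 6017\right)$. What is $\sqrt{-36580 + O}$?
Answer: $\frac{i \sqrt{169806}}{2} \approx 206.04 i$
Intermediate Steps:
$O = - \frac{11743}{2}$ ($O = 9 + \frac{\left(-12494 - 11347\right) + \left(6336 - 6017\right)}{4} = 9 + \frac{-23841 + 319}{4} = 9 + \frac{1}{4} \left(-23522\right) = 9 - \frac{11761}{2} = - \frac{11743}{2} \approx -5871.5$)
$\sqrt{-36580 + O} = \sqrt{-36580 - \frac{11743}{2}} = \sqrt{- \frac{84903}{2}} = \frac{i \sqrt{169806}}{2}$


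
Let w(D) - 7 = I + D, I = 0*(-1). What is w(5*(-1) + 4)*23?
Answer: 138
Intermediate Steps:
I = 0
w(D) = 7 + D (w(D) = 7 + (0 + D) = 7 + D)
w(5*(-1) + 4)*23 = (7 + (5*(-1) + 4))*23 = (7 + (-5 + 4))*23 = (7 - 1)*23 = 6*23 = 138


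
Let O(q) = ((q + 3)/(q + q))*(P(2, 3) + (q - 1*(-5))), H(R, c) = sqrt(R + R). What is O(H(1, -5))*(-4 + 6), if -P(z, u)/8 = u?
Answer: -16 - 55*sqrt(2)/2 ≈ -54.891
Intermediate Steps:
P(z, u) = -8*u
H(R, c) = sqrt(2)*sqrt(R) (H(R, c) = sqrt(2*R) = sqrt(2)*sqrt(R))
O(q) = (-19 + q)*(3 + q)/(2*q) (O(q) = ((q + 3)/(q + q))*(-8*3 + (q - 1*(-5))) = ((3 + q)/((2*q)))*(-24 + (q + 5)) = ((3 + q)*(1/(2*q)))*(-24 + (5 + q)) = ((3 + q)/(2*q))*(-19 + q) = (-19 + q)*(3 + q)/(2*q))
O(H(1, -5))*(-4 + 6) = ((-57 + (sqrt(2)*sqrt(1))*(-16 + sqrt(2)*sqrt(1)))/(2*((sqrt(2)*sqrt(1)))))*(-4 + 6) = ((-57 + (sqrt(2)*1)*(-16 + sqrt(2)*1))/(2*((sqrt(2)*1))))*2 = ((-57 + sqrt(2)*(-16 + sqrt(2)))/(2*(sqrt(2))))*2 = ((sqrt(2)/2)*(-57 + sqrt(2)*(-16 + sqrt(2)))/2)*2 = (sqrt(2)*(-57 + sqrt(2)*(-16 + sqrt(2)))/4)*2 = sqrt(2)*(-57 + sqrt(2)*(-16 + sqrt(2)))/2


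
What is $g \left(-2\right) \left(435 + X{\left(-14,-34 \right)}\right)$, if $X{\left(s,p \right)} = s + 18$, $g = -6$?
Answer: $5268$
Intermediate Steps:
$X{\left(s,p \right)} = 18 + s$
$g \left(-2\right) \left(435 + X{\left(-14,-34 \right)}\right) = \left(-6\right) \left(-2\right) \left(435 + \left(18 - 14\right)\right) = 12 \left(435 + 4\right) = 12 \cdot 439 = 5268$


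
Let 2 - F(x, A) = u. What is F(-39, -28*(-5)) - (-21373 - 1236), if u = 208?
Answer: 22403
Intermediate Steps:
F(x, A) = -206 (F(x, A) = 2 - 1*208 = 2 - 208 = -206)
F(-39, -28*(-5)) - (-21373 - 1236) = -206 - (-21373 - 1236) = -206 - 1*(-22609) = -206 + 22609 = 22403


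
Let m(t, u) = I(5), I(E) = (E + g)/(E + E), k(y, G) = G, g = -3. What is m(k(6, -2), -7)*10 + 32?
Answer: 34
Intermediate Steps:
I(E) = (-3 + E)/(2*E) (I(E) = (E - 3)/(E + E) = (-3 + E)/((2*E)) = (-3 + E)*(1/(2*E)) = (-3 + E)/(2*E))
m(t, u) = ⅕ (m(t, u) = (½)*(-3 + 5)/5 = (½)*(⅕)*2 = ⅕)
m(k(6, -2), -7)*10 + 32 = (⅕)*10 + 32 = 2 + 32 = 34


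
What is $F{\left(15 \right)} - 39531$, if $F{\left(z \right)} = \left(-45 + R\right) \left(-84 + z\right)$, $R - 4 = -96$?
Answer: $-30078$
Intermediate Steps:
$R = -92$ ($R = 4 - 96 = -92$)
$F{\left(z \right)} = 11508 - 137 z$ ($F{\left(z \right)} = \left(-45 - 92\right) \left(-84 + z\right) = - 137 \left(-84 + z\right) = 11508 - 137 z$)
$F{\left(15 \right)} - 39531 = \left(11508 - 2055\right) - 39531 = 9453 - 39531 = -30078$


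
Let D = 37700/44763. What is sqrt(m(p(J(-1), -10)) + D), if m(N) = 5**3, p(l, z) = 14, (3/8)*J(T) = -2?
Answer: 5*sqrt(10086133449)/44763 ≈ 11.218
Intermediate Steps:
J(T) = -16/3 (J(T) = (8/3)*(-2) = -16/3)
m(N) = 125
D = 37700/44763 (D = 37700*(1/44763) = 37700/44763 ≈ 0.84221)
sqrt(m(p(J(-1), -10)) + D) = sqrt(125 + 37700/44763) = sqrt(5633075/44763) = 5*sqrt(10086133449)/44763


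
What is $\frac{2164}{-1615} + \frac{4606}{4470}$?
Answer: $- \frac{223439}{721905} \approx -0.30951$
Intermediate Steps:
$\frac{2164}{-1615} + \frac{4606}{4470} = 2164 \left(- \frac{1}{1615}\right) + 4606 \cdot \frac{1}{4470} = - \frac{2164}{1615} + \frac{2303}{2235} = - \frac{223439}{721905}$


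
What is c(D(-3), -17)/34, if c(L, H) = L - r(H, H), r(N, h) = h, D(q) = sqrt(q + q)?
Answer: 1/2 + I*sqrt(6)/34 ≈ 0.5 + 0.072044*I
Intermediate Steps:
D(q) = sqrt(2)*sqrt(q) (D(q) = sqrt(2*q) = sqrt(2)*sqrt(q))
c(L, H) = L - H
c(D(-3), -17)/34 = (sqrt(2)*sqrt(-3) - 1*(-17))/34 = (sqrt(2)*(I*sqrt(3)) + 17)/34 = (I*sqrt(6) + 17)/34 = (17 + I*sqrt(6))/34 = 1/2 + I*sqrt(6)/34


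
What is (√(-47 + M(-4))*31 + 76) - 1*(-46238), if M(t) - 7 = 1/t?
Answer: 46314 + 31*I*√161/2 ≈ 46314.0 + 196.67*I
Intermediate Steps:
M(t) = 7 + 1/t
(√(-47 + M(-4))*31 + 76) - 1*(-46238) = (√(-47 + (7 + 1/(-4)))*31 + 76) - 1*(-46238) = (√(-47 + (7 - ¼))*31 + 76) + 46238 = (√(-47 + 27/4)*31 + 76) + 46238 = (√(-161/4)*31 + 76) + 46238 = ((I*√161/2)*31 + 76) + 46238 = (31*I*√161/2 + 76) + 46238 = (76 + 31*I*√161/2) + 46238 = 46314 + 31*I*√161/2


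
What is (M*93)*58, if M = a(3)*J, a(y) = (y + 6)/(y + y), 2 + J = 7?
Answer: 40455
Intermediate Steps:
J = 5 (J = -2 + 7 = 5)
a(y) = (6 + y)/(2*y) (a(y) = (6 + y)/((2*y)) = (6 + y)*(1/(2*y)) = (6 + y)/(2*y))
M = 15/2 (M = ((½)*(6 + 3)/3)*5 = ((½)*(⅓)*9)*5 = (3/2)*5 = 15/2 ≈ 7.5000)
(M*93)*58 = ((15/2)*93)*58 = (1395/2)*58 = 40455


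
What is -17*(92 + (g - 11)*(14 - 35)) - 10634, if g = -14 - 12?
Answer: -25407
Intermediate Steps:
g = -26
-17*(92 + (g - 11)*(14 - 35)) - 10634 = -17*(92 + (-26 - 11)*(14 - 35)) - 10634 = -17*(92 - 37*(-21)) - 10634 = -17*(92 + 777) - 10634 = -17*869 - 10634 = -14773 - 10634 = -25407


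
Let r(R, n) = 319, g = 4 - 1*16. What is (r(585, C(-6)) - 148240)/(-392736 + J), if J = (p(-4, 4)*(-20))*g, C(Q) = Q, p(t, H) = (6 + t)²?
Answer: 49307/130592 ≈ 0.37757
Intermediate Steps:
g = -12 (g = 4 - 16 = -12)
J = 960 (J = ((6 - 4)²*(-20))*(-12) = (2²*(-20))*(-12) = (4*(-20))*(-12) = -80*(-12) = 960)
(r(585, C(-6)) - 148240)/(-392736 + J) = (319 - 148240)/(-392736 + 960) = -147921/(-391776) = -147921*(-1/391776) = 49307/130592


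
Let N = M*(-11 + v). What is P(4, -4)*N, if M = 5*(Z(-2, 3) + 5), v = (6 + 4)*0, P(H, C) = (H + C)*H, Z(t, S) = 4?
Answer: 0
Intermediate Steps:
P(H, C) = H*(C + H) (P(H, C) = (C + H)*H = H*(C + H))
v = 0 (v = 10*0 = 0)
M = 45 (M = 5*(4 + 5) = 5*9 = 45)
N = -495 (N = 45*(-11 + 0) = 45*(-11) = -495)
P(4, -4)*N = (4*(-4 + 4))*(-495) = (4*0)*(-495) = 0*(-495) = 0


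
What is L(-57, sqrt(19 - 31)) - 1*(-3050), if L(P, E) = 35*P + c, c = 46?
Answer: 1101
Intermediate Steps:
L(P, E) = 46 + 35*P (L(P, E) = 35*P + 46 = 46 + 35*P)
L(-57, sqrt(19 - 31)) - 1*(-3050) = (46 + 35*(-57)) - 1*(-3050) = (46 - 1995) + 3050 = -1949 + 3050 = 1101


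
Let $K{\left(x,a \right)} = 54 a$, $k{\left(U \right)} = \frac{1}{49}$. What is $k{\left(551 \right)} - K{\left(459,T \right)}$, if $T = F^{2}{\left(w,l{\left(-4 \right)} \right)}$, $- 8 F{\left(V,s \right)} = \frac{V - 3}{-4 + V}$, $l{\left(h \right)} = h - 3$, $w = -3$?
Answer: $- \frac{235}{392} \approx -0.59949$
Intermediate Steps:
$l{\left(h \right)} = -3 + h$
$k{\left(U \right)} = \frac{1}{49}$
$F{\left(V,s \right)} = - \frac{-3 + V}{8 \left(-4 + V\right)}$ ($F{\left(V,s \right)} = - \frac{\left(V - 3\right) \frac{1}{-4 + V}}{8} = - \frac{\left(-3 + V\right) \frac{1}{-4 + V}}{8} = - \frac{\frac{1}{-4 + V} \left(-3 + V\right)}{8} = - \frac{-3 + V}{8 \left(-4 + V\right)}$)
$T = \frac{9}{784}$ ($T = \left(\frac{3 - -3}{8 \left(-4 - 3\right)}\right)^{2} = \left(\frac{3 + 3}{8 \left(-7\right)}\right)^{2} = \left(\frac{1}{8} \left(- \frac{1}{7}\right) 6\right)^{2} = \left(- \frac{3}{28}\right)^{2} = \frac{9}{784} \approx 0.01148$)
$k{\left(551 \right)} - K{\left(459,T \right)} = \frac{1}{49} - 54 \cdot \frac{9}{784} = \frac{1}{49} - \frac{243}{392} = - \frac{235}{392}$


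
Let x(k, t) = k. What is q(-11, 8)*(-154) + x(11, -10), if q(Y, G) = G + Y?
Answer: 473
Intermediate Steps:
q(-11, 8)*(-154) + x(11, -10) = (8 - 11)*(-154) + 11 = -3*(-154) + 11 = 462 + 11 = 473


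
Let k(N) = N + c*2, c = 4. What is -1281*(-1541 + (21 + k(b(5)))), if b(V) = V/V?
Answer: 1935591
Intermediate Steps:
b(V) = 1
k(N) = 8 + N (k(N) = N + 4*2 = N + 8 = 8 + N)
-1281*(-1541 + (21 + k(b(5)))) = -1281*(-1541 + (21 + (8 + 1))) = -1281*(-1541 + (21 + 9)) = -1281*(-1541 + 30) = -1281*(-1511) = 1935591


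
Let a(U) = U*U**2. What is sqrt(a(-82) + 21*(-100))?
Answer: 2*I*sqrt(138367) ≈ 743.95*I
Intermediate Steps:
a(U) = U**3
sqrt(a(-82) + 21*(-100)) = sqrt((-82)**3 + 21*(-100)) = sqrt(-551368 - 2100) = sqrt(-553468) = 2*I*sqrt(138367)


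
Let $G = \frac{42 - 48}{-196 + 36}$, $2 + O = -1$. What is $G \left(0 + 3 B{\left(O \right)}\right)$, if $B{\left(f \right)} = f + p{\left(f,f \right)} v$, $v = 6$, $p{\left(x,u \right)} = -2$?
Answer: $- \frac{27}{16} \approx -1.6875$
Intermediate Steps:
$O = -3$ ($O = -2 - 1 = -3$)
$B{\left(f \right)} = -12 + f$ ($B{\left(f \right)} = f - 12 = -12 + f$)
$G = \frac{3}{80}$ ($G = - \frac{6}{-160} = \left(-6\right) \left(- \frac{1}{160}\right) = \frac{3}{80} \approx 0.0375$)
$G \left(0 + 3 B{\left(O \right)}\right) = \frac{3 \left(0 + 3 \left(-12 - 3\right)\right)}{80} = \frac{3 \left(0 + 3 \left(-15\right)\right)}{80} = \frac{3 \left(0 - 45\right)}{80} = \frac{3}{80} \left(-45\right) = - \frac{27}{16}$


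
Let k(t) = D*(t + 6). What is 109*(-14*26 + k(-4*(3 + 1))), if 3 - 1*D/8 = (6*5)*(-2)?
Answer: -589036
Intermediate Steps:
D = 504 (D = 24 - 8*6*5*(-2) = 24 - 240*(-2) = 24 - 8*(-60) = 24 + 480 = 504)
k(t) = 3024 + 504*t (k(t) = 504*(t + 6) = 504*(6 + t) = 3024 + 504*t)
109*(-14*26 + k(-4*(3 + 1))) = 109*(-14*26 + (3024 + 504*(-4*(3 + 1)))) = 109*(-364 + (3024 + 504*(-4*4))) = 109*(-364 + (3024 + 504*(-16))) = 109*(-364 + (3024 - 8064)) = 109*(-364 - 5040) = 109*(-5404) = -589036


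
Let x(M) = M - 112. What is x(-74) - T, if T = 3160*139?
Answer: -439426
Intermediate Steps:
T = 439240
x(M) = -112 + M
x(-74) - T = (-112 - 74) - 1*439240 = -186 - 439240 = -439426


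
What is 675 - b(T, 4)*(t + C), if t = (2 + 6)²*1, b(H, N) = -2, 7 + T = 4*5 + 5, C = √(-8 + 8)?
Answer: 803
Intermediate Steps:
C = 0 (C = √0 = 0)
T = 18 (T = -7 + (4*5 + 5) = -7 + (20 + 5) = -7 + 25 = 18)
t = 64 (t = 8²*1 = 64*1 = 64)
675 - b(T, 4)*(t + C) = 675 - (-2)*(64 + 0) = 675 - (-2)*64 = 675 - 1*(-128) = 675 + 128 = 803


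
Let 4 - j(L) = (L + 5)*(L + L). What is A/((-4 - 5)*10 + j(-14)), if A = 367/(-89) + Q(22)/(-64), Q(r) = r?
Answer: 12723/962624 ≈ 0.013217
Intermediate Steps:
j(L) = 4 - 2*L*(5 + L) (j(L) = 4 - (L + 5)*(L + L) = 4 - (5 + L)*2*L = 4 - 2*L*(5 + L))
A = -12723/2848 (A = 367/(-89) + 22/(-64) = 367*(-1/89) + 22*(-1/64) = -367/89 - 11/32 = -12723/2848 ≈ -4.4673)
A/((-4 - 5)*10 + j(-14)) = -12723/(2848*((-4 - 5)*10 + (4 - 10*(-14) - 2*(-14)²))) = -12723/(2848*(-9*10 + (4 + 140 - 2*196))) = -12723/(2848*(-90 + (4 + 140 - 392))) = -12723/(2848*(-90 - 248)) = -12723/2848/(-338) = -12723/2848*(-1/338) = 12723/962624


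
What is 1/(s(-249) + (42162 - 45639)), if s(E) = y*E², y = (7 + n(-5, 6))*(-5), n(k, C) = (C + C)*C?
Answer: -1/24493872 ≈ -4.0827e-8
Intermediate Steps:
n(k, C) = 2*C² (n(k, C) = (2*C)*C = 2*C²)
y = -395 (y = (7 + 2*6²)*(-5) = (7 + 2*36)*(-5) = (7 + 72)*(-5) = 79*(-5) = -395)
s(E) = -395*E²
1/(s(-249) + (42162 - 45639)) = 1/(-395*(-249)² + (42162 - 45639)) = 1/(-395*62001 - 3477) = 1/(-24490395 - 3477) = 1/(-24493872) = -1/24493872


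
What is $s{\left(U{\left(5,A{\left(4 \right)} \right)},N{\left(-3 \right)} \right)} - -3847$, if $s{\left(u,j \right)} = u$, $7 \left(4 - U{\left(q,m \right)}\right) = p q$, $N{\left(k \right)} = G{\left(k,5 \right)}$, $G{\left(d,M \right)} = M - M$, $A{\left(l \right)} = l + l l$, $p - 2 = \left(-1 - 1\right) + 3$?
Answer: $\frac{26942}{7} \approx 3848.9$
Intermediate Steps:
$p = 3$ ($p = 2 + \left(\left(-1 - 1\right) + 3\right) = 2 + \left(-2 + 3\right) = 2 + 1 = 3$)
$A{\left(l \right)} = l + l^{2}$
$G{\left(d,M \right)} = 0$
$N{\left(k \right)} = 0$
$U{\left(q,m \right)} = 4 - \frac{3 q}{7}$
$s{\left(U{\left(5,A{\left(4 \right)} \right)},N{\left(-3 \right)} \right)} - -3847 = \left(4 - \frac{15}{7}\right) - -3847 = \left(4 - \frac{15}{7}\right) + 3847 = \frac{13}{7} + 3847 = \frac{26942}{7}$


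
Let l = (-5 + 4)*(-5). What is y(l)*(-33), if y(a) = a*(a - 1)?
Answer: -660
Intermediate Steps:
l = 5 (l = -1*(-5) = 5)
y(a) = a*(-1 + a)
y(l)*(-33) = (5*(-1 + 5))*(-33) = (5*4)*(-33) = 20*(-33) = -660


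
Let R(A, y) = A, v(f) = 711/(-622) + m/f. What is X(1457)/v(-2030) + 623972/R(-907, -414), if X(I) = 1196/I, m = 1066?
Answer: -958169438214724/1391790853309 ≈ -688.44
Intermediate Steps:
v(f) = -711/622 + 1066/f (v(f) = 711/(-622) + 1066/f = 711*(-1/622) + 1066/f = -711/622 + 1066/f)
X(1457)/v(-2030) + 623972/R(-907, -414) = (1196/1457)/(-711/622 + 1066/(-2030)) + 623972/(-907) = (1196*(1/1457))/(-711/622 + 1066*(-1/2030)) + 623972*(-1/907) = 1196/(1457*(-711/622 - 533/1015)) - 623972/907 = 1196/(1457*(-1053191/631330)) - 623972/907 = (1196/1457)*(-631330/1053191) - 623972/907 = -755070680/1534499287 - 623972/907 = -958169438214724/1391790853309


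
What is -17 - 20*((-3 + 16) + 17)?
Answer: -617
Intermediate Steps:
-17 - 20*((-3 + 16) + 17) = -17 - 20*(13 + 17) = -17 - 20*30 = -17 - 600 = -617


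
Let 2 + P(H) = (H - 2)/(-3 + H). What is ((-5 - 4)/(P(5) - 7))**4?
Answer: 1296/625 ≈ 2.0736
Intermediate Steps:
P(H) = -2 + (-2 + H)/(-3 + H) (P(H) = -2 + (H - 2)/(-3 + H) = -2 + (-2 + H)/(-3 + H))
((-5 - 4)/(P(5) - 7))**4 = ((-5 - 4)/((4 - 1*5)/(-3 + 5) - 7))**4 = (-9/((4 - 5)/2 - 7))**4 = (-9/((1/2)*(-1) - 7))**4 = (-9/(-1/2 - 7))**4 = (-9/(-15/2))**4 = (-9*(-2/15))**4 = (6/5)**4 = 1296/625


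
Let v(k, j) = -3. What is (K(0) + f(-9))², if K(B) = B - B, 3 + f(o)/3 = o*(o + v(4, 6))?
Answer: 99225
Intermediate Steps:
f(o) = -9 + 3*o*(-3 + o) (f(o) = -9 + 3*(o*(o - 3)) = -9 + 3*(o*(-3 + o)) = -9 + 3*o*(-3 + o))
K(B) = 0
(K(0) + f(-9))² = (0 + (-9 - 9*(-9) + 3*(-9)²))² = (0 + (-9 + 81 + 3*81))² = (0 + (-9 + 81 + 243))² = (0 + 315)² = 315² = 99225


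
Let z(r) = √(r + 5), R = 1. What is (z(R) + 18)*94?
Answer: 1692 + 94*√6 ≈ 1922.3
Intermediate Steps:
z(r) = √(5 + r)
(z(R) + 18)*94 = (√(5 + 1) + 18)*94 = (√6 + 18)*94 = (18 + √6)*94 = 1692 + 94*√6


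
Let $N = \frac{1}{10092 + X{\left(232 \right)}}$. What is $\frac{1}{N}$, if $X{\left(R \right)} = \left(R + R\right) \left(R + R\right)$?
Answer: $225388$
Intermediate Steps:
$X{\left(R \right)} = 4 R^{2}$ ($X{\left(R \right)} = 2 R 2 R = 4 R^{2}$)
$N = \frac{1}{225388}$ ($N = \frac{1}{10092 + 4 \cdot 232^{2}} = \frac{1}{10092 + 4 \cdot 53824} = \frac{1}{10092 + 215296} = \frac{1}{225388} \approx 4.4368 \cdot 10^{-6}$)
$\frac{1}{N} = \frac{1}{\frac{1}{225388}} = 225388$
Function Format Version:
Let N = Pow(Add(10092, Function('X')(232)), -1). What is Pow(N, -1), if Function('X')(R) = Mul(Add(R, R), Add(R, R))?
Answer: 225388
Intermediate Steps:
Function('X')(R) = Mul(4, Pow(R, 2)) (Function('X')(R) = Mul(Mul(2, R), Mul(2, R)) = Mul(4, Pow(R, 2)))
N = Rational(1, 225388) (N = Pow(Add(10092, Mul(4, Pow(232, 2))), -1) = Pow(Add(10092, Mul(4, 53824)), -1) = Pow(Add(10092, 215296), -1) = Pow(225388, -1) = Rational(1, 225388) ≈ 4.4368e-6)
Pow(N, -1) = Pow(Rational(1, 225388), -1) = 225388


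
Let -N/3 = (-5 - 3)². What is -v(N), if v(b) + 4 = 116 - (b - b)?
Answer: -112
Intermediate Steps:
N = -192 (N = -3*(-5 - 3)² = -3*(-8)² = -3*64 = -192)
v(b) = 112 (v(b) = -4 + (116 - (b - b)) = -4 + (116 - 1*0) = -4 + (116 + 0) = -4 + 116 = 112)
-v(N) = -1*112 = -112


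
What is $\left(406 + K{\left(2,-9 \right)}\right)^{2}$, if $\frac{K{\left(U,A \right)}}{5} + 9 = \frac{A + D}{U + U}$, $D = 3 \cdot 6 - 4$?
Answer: $\frac{2157961}{16} \approx 1.3487 \cdot 10^{5}$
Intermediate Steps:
$D = 14$ ($D = 18 - 4 = 14$)
$K{\left(U,A \right)} = -45 + \frac{5 \left(14 + A\right)}{2 U}$ ($K{\left(U,A \right)} = -45 + 5 \frac{A + 14}{U + U} = -45 + 5 \frac{14 + A}{2 U} = -45 + \frac{5 \left(14 + A\right)}{2 U}$)
$\left(406 + K{\left(2,-9 \right)}\right)^{2} = \left(406 + \frac{5 \left(14 - 9 - 36\right)}{2 \cdot 2}\right)^{2} = \left(406 + \frac{5}{2} \cdot \frac{1}{2} \left(14 - 9 - 36\right)\right)^{2} = \left(406 + \frac{5}{2} \cdot \frac{1}{2} \left(-31\right)\right)^{2} = \left(406 - \frac{155}{4}\right)^{2} = \left(\frac{1469}{4}\right)^{2} = \frac{2157961}{16}$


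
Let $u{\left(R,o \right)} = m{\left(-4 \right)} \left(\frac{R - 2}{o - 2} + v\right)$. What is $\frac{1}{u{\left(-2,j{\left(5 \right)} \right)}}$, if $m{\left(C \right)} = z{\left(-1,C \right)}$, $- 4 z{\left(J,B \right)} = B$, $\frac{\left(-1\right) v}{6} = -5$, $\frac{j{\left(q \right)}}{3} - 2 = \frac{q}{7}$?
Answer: $\frac{43}{1262} \approx 0.034073$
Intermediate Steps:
$j{\left(q \right)} = 6 + \frac{3 q}{7}$ ($j{\left(q \right)} = 6 + 3 \frac{q}{7} = 6 + \frac{3 q}{7}$)
$v = 30$ ($v = \left(-6\right) \left(-5\right) = 30$)
$z{\left(J,B \right)} = - \frac{B}{4}$
$m{\left(C \right)} = - \frac{C}{4}$
$u{\left(R,o \right)} = 30 + \frac{-2 + R}{-2 + o}$ ($u{\left(R,o \right)} = \left(- \frac{1}{4}\right) \left(-4\right) \left(\frac{R - 2}{o - 2} + 30\right) = 1 \left(\frac{-2 + R}{-2 + o} + 30\right) = 1 \left(30 + \frac{-2 + R}{-2 + o}\right) = 30 + \frac{-2 + R}{-2 + o}$)
$\frac{1}{u{\left(-2,j{\left(5 \right)} \right)}} = \frac{1}{\frac{1}{-2 + \left(6 + \frac{3}{7} \cdot 5\right)} \left(-62 - 2 + 30 \left(6 + \frac{3}{7} \cdot 5\right)\right)} = \frac{1}{\frac{1}{-2 + \left(6 + \frac{15}{7}\right)} \left(-62 - 2 + 30 \left(6 + \frac{15}{7}\right)\right)} = \frac{1}{\frac{1}{-2 + \frac{57}{7}} \left(-62 - 2 + 30 \cdot \frac{57}{7}\right)} = \frac{1}{\frac{1}{\frac{43}{7}} \left(-62 - 2 + \frac{1710}{7}\right)} = \frac{1}{\frac{7}{43} \cdot \frac{1262}{7}} = \frac{1}{\frac{1262}{43}} = \frac{43}{1262}$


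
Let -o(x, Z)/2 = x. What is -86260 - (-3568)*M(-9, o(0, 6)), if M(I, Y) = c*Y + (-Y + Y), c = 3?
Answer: -86260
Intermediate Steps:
o(x, Z) = -2*x
M(I, Y) = 3*Y (M(I, Y) = 3*Y + (-Y + Y) = 3*Y + 0 = 3*Y)
-86260 - (-3568)*M(-9, o(0, 6)) = -86260 - (-3568)*3*(-2*0) = -86260 - (-3568)*3*0 = -86260 - (-3568)*0 = -86260 - 1*0 = -86260 + 0 = -86260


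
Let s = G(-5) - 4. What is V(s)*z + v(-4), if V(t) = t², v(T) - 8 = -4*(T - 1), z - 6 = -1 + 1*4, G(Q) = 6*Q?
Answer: 10432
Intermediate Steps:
z = 9 (z = 6 + (-1 + 1*4) = 6 + (-1 + 4) = 6 + 3 = 9)
v(T) = 12 - 4*T (v(T) = 8 - 4*(T - 1) = 8 - 4*(-1 + T) = 8 + (4 - 4*T) = 12 - 4*T)
s = -34 (s = 6*(-5) - 4 = -30 - 4 = -34)
V(s)*z + v(-4) = (-34)²*9 + (12 - 4*(-4)) = 1156*9 + (12 + 16) = 10404 + 28 = 10432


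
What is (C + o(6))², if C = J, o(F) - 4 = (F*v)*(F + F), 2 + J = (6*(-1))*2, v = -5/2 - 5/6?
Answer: 62500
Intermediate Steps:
v = -10/3 (v = -5*½ - 5*⅙ = -5/2 - ⅚ = -10/3 ≈ -3.3333)
J = -14 (J = -2 + (6*(-1))*2 = -2 - 6*2 = -2 - 12 = -14)
o(F) = 4 - 20*F²/3 (o(F) = 4 + (F*(-10/3))*(F + F) = 4 + (-10*F/3)*(2*F) = 4 - 20*F²/3)
C = -14
(C + o(6))² = (-14 + (4 - 20/3*6²))² = (-14 + (4 - 20/3*36))² = (-14 + (4 - 240))² = (-14 - 236)² = (-250)² = 62500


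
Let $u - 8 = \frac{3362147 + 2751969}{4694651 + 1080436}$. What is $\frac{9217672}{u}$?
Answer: $\frac{13308214434366}{13078703} \approx 1.0175 \cdot 10^{6}$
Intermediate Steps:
$u = \frac{52314812}{5775087}$ ($u = 8 + \frac{3362147 + 2751969}{4694651 + 1080436} = 8 + \frac{6114116}{5775087} = \frac{52314812}{5775087} \approx 9.0587$)
$\frac{9217672}{u} = \frac{9217672}{\frac{52314812}{5775087}} = 9217672 \cdot \frac{5775087}{52314812} = \frac{13308214434366}{13078703}$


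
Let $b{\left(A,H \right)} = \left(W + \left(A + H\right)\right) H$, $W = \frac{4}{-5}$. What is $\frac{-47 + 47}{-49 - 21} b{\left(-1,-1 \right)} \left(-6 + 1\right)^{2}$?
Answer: $0$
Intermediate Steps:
$W = - \frac{4}{5}$ ($W = 4 \left(- \frac{1}{5}\right) = - \frac{4}{5} \approx -0.8$)
$b{\left(A,H \right)} = H \left(- \frac{4}{5} + A + H\right)$ ($b{\left(A,H \right)} = \left(- \frac{4}{5} + \left(A + H\right)\right) H = \left(- \frac{4}{5} + A + H\right) H = H \left(- \frac{4}{5} + A + H\right)$)
$\frac{-47 + 47}{-49 - 21} b{\left(-1,-1 \right)} \left(-6 + 1\right)^{2} = \frac{-47 + 47}{-49 - 21} \cdot \frac{1}{5} \left(-1\right) \left(-4 + 5 \left(-1\right) + 5 \left(-1\right)\right) \left(-6 + 1\right)^{2} = \frac{0}{-70} \cdot \frac{1}{5} \left(-1\right) \left(-4 - 5 - 5\right) \left(-5\right)^{2} = 0 \left(- \frac{1}{70}\right) \frac{1}{5} \left(-1\right) \left(-14\right) 25 = 0 \cdot \frac{14}{5} \cdot 25 = 0 \cdot 25 = 0$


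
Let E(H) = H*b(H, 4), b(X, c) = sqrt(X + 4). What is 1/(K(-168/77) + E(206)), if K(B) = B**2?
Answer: -2904/5436409091 + 1508023*sqrt(210)/65236909092 ≈ 0.00033445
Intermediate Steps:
b(X, c) = sqrt(4 + X)
E(H) = H*sqrt(4 + H)
1/(K(-168/77) + E(206)) = 1/((-168/77)**2 + 206*sqrt(4 + 206)) = 1/((-168*1/77)**2 + 206*sqrt(210)) = 1/((-24/11)**2 + 206*sqrt(210)) = 1/(576/121 + 206*sqrt(210))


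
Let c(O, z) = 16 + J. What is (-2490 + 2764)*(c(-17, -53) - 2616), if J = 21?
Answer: -706646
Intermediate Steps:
c(O, z) = 37 (c(O, z) = 16 + 21 = 37)
(-2490 + 2764)*(c(-17, -53) - 2616) = (-2490 + 2764)*(37 - 2616) = 274*(-2579) = -706646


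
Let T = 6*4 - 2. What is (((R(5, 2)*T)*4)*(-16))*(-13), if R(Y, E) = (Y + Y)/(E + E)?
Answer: 45760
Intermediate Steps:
T = 22 (T = 24 - 2 = 22)
R(Y, E) = Y/E (R(Y, E) = (2*Y)/((2*E)) = (2*Y)*(1/(2*E)) = Y/E)
(((R(5, 2)*T)*4)*(-16))*(-13) = ((((5/2)*22)*4)*(-16))*(-13) = ((55*4)*(-16))*(-13) = (220*(-16))*(-13) = -3520*(-13) = 45760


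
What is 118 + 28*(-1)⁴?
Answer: 146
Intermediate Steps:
118 + 28*(-1)⁴ = 118 + 28*1 = 118 + 28 = 146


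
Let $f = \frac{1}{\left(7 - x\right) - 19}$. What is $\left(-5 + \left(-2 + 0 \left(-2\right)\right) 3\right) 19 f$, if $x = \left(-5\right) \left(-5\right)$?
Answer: $\frac{209}{37} \approx 5.6487$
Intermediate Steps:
$x = 25$
$f = - \frac{1}{37}$ ($f = \frac{1}{\left(7 - 25\right) - 19} = \frac{1}{-18 - 19} = \frac{1}{-37} = - \frac{1}{37} \approx -0.027027$)
$\left(-5 + \left(-2 + 0 \left(-2\right)\right) 3\right) 19 f = \left(-5 + \left(-2 + 0 \left(-2\right)\right) 3\right) 19 \left(- \frac{1}{37}\right) = \left(-5 + \left(-2 + 0\right) 3\right) 19 \left(- \frac{1}{37}\right) = \left(-5 - 6\right) 19 \left(- \frac{1}{37}\right) = \left(-11\right) 19 \left(- \frac{1}{37}\right) = \left(-209\right) \left(- \frac{1}{37}\right) = \frac{209}{37}$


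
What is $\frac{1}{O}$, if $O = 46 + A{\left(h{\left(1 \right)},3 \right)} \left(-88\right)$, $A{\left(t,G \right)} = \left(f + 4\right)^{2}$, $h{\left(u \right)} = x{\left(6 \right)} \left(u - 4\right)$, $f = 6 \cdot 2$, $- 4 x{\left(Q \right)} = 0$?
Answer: $- \frac{1}{22482} \approx -4.448 \cdot 10^{-5}$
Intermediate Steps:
$x{\left(Q \right)} = 0$ ($x{\left(Q \right)} = \left(- \frac{1}{4}\right) 0 = 0$)
$f = 12$
$h{\left(u \right)} = 0$ ($h{\left(u \right)} = 0 \left(u - 4\right) = 0 \left(-4 + u\right) = 0$)
$A{\left(t,G \right)} = 256$ ($A{\left(t,G \right)} = \left(12 + 4\right)^{2} = 16^{2} = 256$)
$O = -22482$ ($O = 46 + 256 \left(-88\right) = 46 - 22528 = -22482$)
$\frac{1}{O} = \frac{1}{-22482} = - \frac{1}{22482}$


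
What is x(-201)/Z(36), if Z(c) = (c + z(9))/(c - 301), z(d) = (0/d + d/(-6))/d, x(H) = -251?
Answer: 79818/43 ≈ 1856.2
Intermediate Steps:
z(d) = -1/6 (z(d) = (0 + d*(-1/6))/d = (0 - d/6)/d = (-d/6)/d = -1/6)
Z(c) = (-1/6 + c)/(-301 + c) (Z(c) = (c - 1/6)/(c - 301) = (-1/6 + c)/(-301 + c))
x(-201)/Z(36) = -251*(-301 + 36)/(-1/6 + 36) = -251/((215/6)/(-265)) = -251/((-1/265*215/6)) = -251/(-43/318) = -251*(-318/43) = 79818/43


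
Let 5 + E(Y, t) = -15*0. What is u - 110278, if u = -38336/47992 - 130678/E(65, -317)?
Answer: -2523875248/29995 ≈ -84143.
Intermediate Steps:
E(Y, t) = -5 (E(Y, t) = -5 - 15*0 = -5 + 0 = -5)
u = 783913362/29995 (u = -38336/47992 - 130678/(-5) = -38336*1/47992 - 130678*(-⅕) = -4792/5999 + 130678/5 = 783913362/29995 ≈ 26135.)
u - 110278 = 783913362/29995 - 110278 = -2523875248/29995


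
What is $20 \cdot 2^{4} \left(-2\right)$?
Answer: $-640$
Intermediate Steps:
$20 \cdot 2^{4} \left(-2\right) = 20 \cdot 16 \left(-2\right) = 320 \left(-2\right) = -640$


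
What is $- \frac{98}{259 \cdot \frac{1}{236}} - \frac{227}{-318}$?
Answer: $- \frac{1042273}{11766} \approx -88.583$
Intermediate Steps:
$- \frac{98}{259 \cdot \frac{1}{236}} - \frac{227}{-318} = - \frac{98}{259 \cdot \frac{1}{236}} - - \frac{227}{318} = - \frac{98}{\frac{259}{236}} + \frac{227}{318} = \left(-98\right) \frac{236}{259} + \frac{227}{318} = - \frac{3304}{37} + \frac{227}{318} = - \frac{1042273}{11766}$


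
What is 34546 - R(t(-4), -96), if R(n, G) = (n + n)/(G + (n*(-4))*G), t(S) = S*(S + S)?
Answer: 13162024/381 ≈ 34546.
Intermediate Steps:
t(S) = 2*S² (t(S) = S*(2*S) = 2*S²)
R(n, G) = 2*n/(G - 4*G*n) (R(n, G) = (2*n)/(G + (-4*n)*G) = (2*n)/(G - 4*G*n) = 2*n/(G - 4*G*n))
34546 - R(t(-4), -96) = 34546 - (-2)*2*(-4)²/((-96)*(-1 + 4*(2*(-4)²))) = 34546 - (-2)*2*16*(-1)/(96*(-1 + 4*(2*16))) = 34546 - (-2)*32*(-1)/(96*(-1 + 4*32)) = 34546 - (-2)*32*(-1)/(96*(-1 + 128)) = 34546 - (-2)*32*(-1)/(96*127) = 34546 - 1*2/381 = 34546 - 2/381 = 13162024/381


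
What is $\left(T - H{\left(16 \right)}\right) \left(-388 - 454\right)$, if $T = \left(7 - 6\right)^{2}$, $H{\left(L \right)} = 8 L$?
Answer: $106934$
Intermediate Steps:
$T = 1$ ($T = 1^{2} = 1$)
$\left(T - H{\left(16 \right)}\right) \left(-388 - 454\right) = \left(1 - 8 \cdot 16\right) \left(-388 - 454\right) = \left(1 - 128\right) \left(-842\right) = \left(-127\right) \left(-842\right) = 106934$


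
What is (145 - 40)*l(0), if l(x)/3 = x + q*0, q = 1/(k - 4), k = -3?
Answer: 0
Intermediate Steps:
q = -⅐ (q = 1/(-3 - 4) = 1/(-7) = -⅐ ≈ -0.14286)
l(x) = 3*x (l(x) = 3*(x - ⅐*0) = 3*(x + 0) = 3*x)
(145 - 40)*l(0) = (145 - 40)*(3*0) = 105*0 = 0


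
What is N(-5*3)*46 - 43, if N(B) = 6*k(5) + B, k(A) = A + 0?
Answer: 647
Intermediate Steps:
k(A) = A
N(B) = 30 + B (N(B) = 6*5 + B = 30 + B)
N(-5*3)*46 - 43 = (30 - 5*3)*46 - 43 = (30 - 15)*46 - 43 = 15*46 - 43 = 690 - 43 = 647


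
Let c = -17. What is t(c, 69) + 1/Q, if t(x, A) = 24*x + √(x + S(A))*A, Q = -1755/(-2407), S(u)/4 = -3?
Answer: -713633/1755 + 69*I*√29 ≈ -406.63 + 371.58*I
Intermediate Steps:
S(u) = -12 (S(u) = 4*(-3) = -12)
Q = 1755/2407 (Q = -1755*(-1/2407) = 1755/2407 ≈ 0.72912)
t(x, A) = 24*x + A*√(-12 + x) (t(x, A) = 24*x + √(x - 12)*A = 24*x + √(-12 + x)*A = 24*x + A*√(-12 + x))
t(c, 69) + 1/Q = (24*(-17) + 69*√(-12 - 17)) + 1/(1755/2407) = (-408 + 69*√(-29)) + 2407/1755 = (-408 + 69*(I*√29)) + 2407/1755 = (-408 + 69*I*√29) + 2407/1755 = -713633/1755 + 69*I*√29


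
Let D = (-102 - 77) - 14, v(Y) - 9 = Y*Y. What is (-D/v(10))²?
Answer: 37249/11881 ≈ 3.1352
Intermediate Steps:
v(Y) = 9 + Y² (v(Y) = 9 + Y*Y = 9 + Y²)
D = -193 (D = -179 - 14 = -193)
(-D/v(10))² = (-(-193)/(9 + 10²))² = (-(-193)/(9 + 100))² = (-(-193)/109)² = (-1*(-193/109))² = (193/109)² = 37249/11881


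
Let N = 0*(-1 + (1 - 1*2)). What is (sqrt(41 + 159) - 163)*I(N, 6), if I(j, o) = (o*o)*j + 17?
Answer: -2771 + 170*sqrt(2) ≈ -2530.6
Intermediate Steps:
N = 0 (N = 0*(-1 + (1 - 2)) = 0*(-1 - 1) = 0*(-2) = 0)
I(j, o) = 17 + j*o**2 (I(j, o) = o**2*j + 17 = j*o**2 + 17 = 17 + j*o**2)
(sqrt(41 + 159) - 163)*I(N, 6) = (sqrt(41 + 159) - 163)*(17 + 0*6**2) = (sqrt(200) - 163)*(17 + 0*36) = (10*sqrt(2) - 163)*(17 + 0) = (-163 + 10*sqrt(2))*17 = -2771 + 170*sqrt(2)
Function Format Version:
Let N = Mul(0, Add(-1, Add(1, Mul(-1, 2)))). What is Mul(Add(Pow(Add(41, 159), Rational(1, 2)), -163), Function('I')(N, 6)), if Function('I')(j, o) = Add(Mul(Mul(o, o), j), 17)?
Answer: Add(-2771, Mul(170, Pow(2, Rational(1, 2)))) ≈ -2530.6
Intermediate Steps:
N = 0 (N = Mul(0, Add(-1, Add(1, -2))) = Mul(0, Add(-1, -1)) = Mul(0, -2) = 0)
Function('I')(j, o) = Add(17, Mul(j, Pow(o, 2))) (Function('I')(j, o) = Add(Mul(Pow(o, 2), j), 17) = Add(Mul(j, Pow(o, 2)), 17) = Add(17, Mul(j, Pow(o, 2))))
Mul(Add(Pow(Add(41, 159), Rational(1, 2)), -163), Function('I')(N, 6)) = Mul(Add(Pow(Add(41, 159), Rational(1, 2)), -163), Add(17, Mul(0, Pow(6, 2)))) = Mul(Add(Pow(200, Rational(1, 2)), -163), Add(17, Mul(0, 36))) = Mul(Add(Mul(10, Pow(2, Rational(1, 2))), -163), Add(17, 0)) = Mul(Add(-163, Mul(10, Pow(2, Rational(1, 2)))), 17) = Add(-2771, Mul(170, Pow(2, Rational(1, 2))))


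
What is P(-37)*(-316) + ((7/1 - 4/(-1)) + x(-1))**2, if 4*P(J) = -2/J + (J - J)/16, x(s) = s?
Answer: 3542/37 ≈ 95.730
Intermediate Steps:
P(J) = -1/(2*J) (P(J) = (-2/J + (J - J)/16)/4 = (-2/J + 0*(1/16))/4 = (-2/J + 0)/4 = (-2/J)/4 = -1/(2*J))
P(-37)*(-316) + ((7/1 - 4/(-1)) + x(-1))**2 = -1/2/(-37)*(-316) + ((7/1 - 4/(-1)) - 1)**2 = -1/2*(-1/37)*(-316) + ((7*1 - 4*(-1)) - 1)**2 = (1/74)*(-316) + ((7 + 4) - 1)**2 = -158/37 + (11 - 1)**2 = -158/37 + 10**2 = -158/37 + 100 = 3542/37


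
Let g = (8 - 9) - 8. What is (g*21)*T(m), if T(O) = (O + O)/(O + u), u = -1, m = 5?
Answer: -945/2 ≈ -472.50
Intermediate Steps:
T(O) = 2*O/(-1 + O) (T(O) = (O + O)/(O - 1) = (2*O)/(-1 + O) = 2*O/(-1 + O))
g = -9 (g = -1 - 8 = -9)
(g*21)*T(m) = (-9*21)*(2*5/(-1 + 5)) = -378*5/4 = -189*5/2 = -945/2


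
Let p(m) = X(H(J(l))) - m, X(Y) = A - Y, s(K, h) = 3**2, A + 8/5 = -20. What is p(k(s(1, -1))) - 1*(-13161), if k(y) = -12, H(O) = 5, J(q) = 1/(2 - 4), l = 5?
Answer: 65732/5 ≈ 13146.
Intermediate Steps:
A = -108/5 (A = -8/5 - 20 = -108/5 ≈ -21.600)
J(q) = -1/2 (J(q) = 1/(-2) = -1/2)
s(K, h) = 9
X(Y) = -108/5 - Y
p(m) = -133/5 - m (p(m) = (-108/5 - 1*5) - m = (-108/5 - 5) - m = -133/5 - m)
p(k(s(1, -1))) - 1*(-13161) = (-133/5 - 1*(-12)) - 1*(-13161) = (-133/5 + 12) + 13161 = -73/5 + 13161 = 65732/5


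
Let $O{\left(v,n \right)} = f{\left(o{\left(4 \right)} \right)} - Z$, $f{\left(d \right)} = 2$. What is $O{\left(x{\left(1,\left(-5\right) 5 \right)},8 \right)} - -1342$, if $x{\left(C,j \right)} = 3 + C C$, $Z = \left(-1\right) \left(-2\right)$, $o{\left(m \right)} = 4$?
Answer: $1342$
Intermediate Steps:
$Z = 2$
$x{\left(C,j \right)} = 3 + C^{2}$
$O{\left(v,n \right)} = 0$ ($O{\left(v,n \right)} = 2 - 2 = 0$)
$O{\left(x{\left(1,\left(-5\right) 5 \right)},8 \right)} - -1342 = 0 - -1342 = 0 + 1342 = 1342$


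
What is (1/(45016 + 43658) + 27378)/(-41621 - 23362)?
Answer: -2427716773/5762302542 ≈ -0.42131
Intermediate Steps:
(1/(45016 + 43658) + 27378)/(-41621 - 23362) = (1/88674 + 27378)/(-64983) = (1/88674 + 27378)*(-1/64983) = (2427716773/88674)*(-1/64983) = -2427716773/5762302542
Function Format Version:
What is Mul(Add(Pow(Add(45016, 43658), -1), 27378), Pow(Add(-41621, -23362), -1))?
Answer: Rational(-2427716773, 5762302542) ≈ -0.42131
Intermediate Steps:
Mul(Add(Pow(Add(45016, 43658), -1), 27378), Pow(Add(-41621, -23362), -1)) = Mul(Add(Pow(88674, -1), 27378), Pow(-64983, -1)) = Mul(Add(Rational(1, 88674), 27378), Rational(-1, 64983)) = Mul(Rational(2427716773, 88674), Rational(-1, 64983)) = Rational(-2427716773, 5762302542)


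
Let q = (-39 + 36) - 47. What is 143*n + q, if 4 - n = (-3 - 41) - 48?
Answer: 13678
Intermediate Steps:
n = 96 (n = 4 - ((-3 - 41) - 48) = 4 - (-44 - 48) = 4 - 1*(-92) = 4 + 92 = 96)
q = -50 (q = -3 - 47 = -50)
143*n + q = 143*96 - 50 = 13728 - 50 = 13678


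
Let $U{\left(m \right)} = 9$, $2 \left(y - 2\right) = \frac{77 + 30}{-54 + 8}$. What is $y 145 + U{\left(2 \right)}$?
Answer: $\frac{11993}{92} \approx 130.36$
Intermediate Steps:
$y = \frac{77}{92}$ ($y = 2 + \frac{\left(77 + 30\right) \frac{1}{-54 + 8}}{2} = 2 + \frac{107 \frac{1}{-46}}{2} = 2 + \frac{107 \left(- \frac{1}{46}\right)}{2} = 2 + \frac{1}{2} \left(- \frac{107}{46}\right) = 2 - \frac{107}{92} = \frac{77}{92} \approx 0.83696$)
$y 145 + U{\left(2 \right)} = \frac{77}{92} \cdot 145 + 9 = \frac{11165}{92} + 9 = \frac{11993}{92}$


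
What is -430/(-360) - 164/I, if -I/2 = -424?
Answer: 955/954 ≈ 1.0010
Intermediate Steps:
I = 848 (I = -2*(-424) = 848)
-430/(-360) - 164/I = -430/(-360) - 164/848 = -430*(-1/360) - 164*1/848 = 43/36 - 41/212 = 955/954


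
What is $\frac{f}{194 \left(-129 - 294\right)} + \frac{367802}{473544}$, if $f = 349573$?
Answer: $- \frac{417764287}{119938172} \approx -3.4832$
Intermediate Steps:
$\frac{f}{194 \left(-129 - 294\right)} + \frac{367802}{473544} = \frac{349573}{194 \left(-129 - 294\right)} + \frac{367802}{473544} = \frac{349573}{194 \left(-423\right)} + 367802 \cdot \frac{1}{473544} = \frac{349573}{-82062} + \frac{183901}{236772} = 349573 \left(- \frac{1}{82062}\right) + \frac{183901}{236772} = - \frac{349573}{82062} + \frac{183901}{236772} = - \frac{417764287}{119938172}$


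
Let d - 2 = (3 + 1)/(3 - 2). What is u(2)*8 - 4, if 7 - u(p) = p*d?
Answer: -44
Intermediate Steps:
d = 6 (d = 2 + (3 + 1)/(3 - 2) = 2 + 4/1 = 2 + 4*1 = 2 + 4 = 6)
u(p) = 7 - 6*p (u(p) = 7 - p*6 = 7 - 6*p)
u(2)*8 - 4 = (7 - 6*2)*8 - 4 = (7 - 12)*8 - 4 = -5*8 - 4 = -40 - 4 = -44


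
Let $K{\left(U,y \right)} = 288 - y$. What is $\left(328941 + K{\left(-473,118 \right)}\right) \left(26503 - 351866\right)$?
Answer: $-107080542293$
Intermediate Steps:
$\left(328941 + K{\left(-473,118 \right)}\right) \left(26503 - 351866\right) = \left(328941 + \left(288 - 118\right)\right) \left(26503 - 351866\right) = \left(328941 + \left(288 - 118\right)\right) \left(-325363\right) = \left(328941 + 170\right) \left(-325363\right) = 329111 \left(-325363\right) = -107080542293$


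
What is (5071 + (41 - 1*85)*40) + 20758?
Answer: 24069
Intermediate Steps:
(5071 + (41 - 1*85)*40) + 20758 = (5071 + (41 - 85)*40) + 20758 = (5071 - 44*40) + 20758 = (5071 - 1760) + 20758 = 3311 + 20758 = 24069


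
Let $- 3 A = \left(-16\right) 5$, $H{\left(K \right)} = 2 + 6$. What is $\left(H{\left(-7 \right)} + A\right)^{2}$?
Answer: $\frac{10816}{9} \approx 1201.8$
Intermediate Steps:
$H{\left(K \right)} = 8$
$A = \frac{80}{3}$ ($A = - \frac{\left(-16\right) 5}{3} = \left(- \frac{1}{3}\right) \left(-80\right) = \frac{80}{3} \approx 26.667$)
$\left(H{\left(-7 \right)} + A\right)^{2} = \left(8 + \frac{80}{3}\right)^{2} = \left(\frac{104}{3}\right)^{2} = \frac{10816}{9}$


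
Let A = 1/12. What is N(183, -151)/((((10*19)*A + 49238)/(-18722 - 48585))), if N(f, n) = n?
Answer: 60980142/295523 ≈ 206.35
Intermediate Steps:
A = 1/12 ≈ 0.083333
N(183, -151)/((((10*19)*A + 49238)/(-18722 - 48585))) = -151*(-18722 - 48585)/((10*19)*(1/12) + 49238) = -151*(-67307/(190*(1/12) + 49238)) = -151*(-67307/(95/6 + 49238)) = -151/((295523/6)*(-1/67307)) = -151/(-295523/403842) = -151*(-403842/295523) = 60980142/295523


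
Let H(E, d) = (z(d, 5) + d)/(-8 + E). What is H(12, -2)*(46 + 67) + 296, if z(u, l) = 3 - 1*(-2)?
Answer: 1523/4 ≈ 380.75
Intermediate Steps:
z(u, l) = 5 (z(u, l) = 3 + 2 = 5)
H(E, d) = (5 + d)/(-8 + E)
H(12, -2)*(46 + 67) + 296 = ((5 - 2)/(-8 + 12))*(46 + 67) + 296 = (3/4)*113 + 296 = 339/4 + 296 = 1523/4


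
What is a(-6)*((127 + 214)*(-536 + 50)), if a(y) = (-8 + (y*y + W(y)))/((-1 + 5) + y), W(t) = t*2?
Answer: 1325808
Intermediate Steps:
W(t) = 2*t
a(y) = (-8 + y² + 2*y)/(4 + y) (a(y) = (-8 + (y*y + 2*y))/((-1 + 5) + y) = (-8 + (y² + 2*y))/(4 + y) = (-8 + y² + 2*y)/(4 + y))
a(-6)*((127 + 214)*(-536 + 50)) = (-2 - 6)*((127 + 214)*(-536 + 50)) = -2728*(-486) = -8*(-165726) = 1325808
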